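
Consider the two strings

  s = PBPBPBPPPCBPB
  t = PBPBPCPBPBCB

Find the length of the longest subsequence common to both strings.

Match P at s[1]=t[1], B at s[2]=t[2], P at s[3]=t[3], B at s[4]=t[4], P at s[5]=t[7], B at s[6]=t[8], P at s[7]=t[9], C at s[10]=t[11], B at s[13]=t[12] — 9 characters in the same relative order in both, and the DP table's final entry dp[13][12] is also 9, so no common subsequence is longer.

9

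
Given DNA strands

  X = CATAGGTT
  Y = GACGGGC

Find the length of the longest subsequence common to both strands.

3

Pick C at X[1]=Y[3], G at X[5]=Y[5], G at X[6]=Y[6]; all 3 bases appear in both, in order. dp[8][7] = 3 confirms this is the maximum.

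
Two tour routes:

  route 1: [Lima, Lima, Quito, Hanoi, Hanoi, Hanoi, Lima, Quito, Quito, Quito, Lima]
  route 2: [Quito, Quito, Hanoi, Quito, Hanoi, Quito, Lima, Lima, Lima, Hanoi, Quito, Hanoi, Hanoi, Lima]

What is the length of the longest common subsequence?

Match Lima (route 1 #1, route 2 #8) → Lima (route 1 #2, route 2 #9) → Quito (route 1 #3, route 2 #11) → Hanoi (route 1 #5, route 2 #12) → Hanoi (route 1 #6, route 2 #13) → Lima (route 1 #11, route 2 #14) — 6 stops in the same relative order in both. Since dp[11][14] = 6, nothing longer is possible.

6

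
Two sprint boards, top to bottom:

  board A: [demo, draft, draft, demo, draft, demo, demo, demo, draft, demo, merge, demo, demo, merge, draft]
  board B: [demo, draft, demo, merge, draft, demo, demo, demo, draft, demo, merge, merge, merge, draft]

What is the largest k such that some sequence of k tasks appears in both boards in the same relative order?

12

Pick demo [1,1] → draft [3,2] → demo [4,3] → draft [5,5] → demo [6,6] → demo [7,7] → demo [8,8] → draft [9,9] → demo [10,10] → merge [11,12] → merge [14,13] → draft [15,14]; all 12 tasks appear in both, in order. Since dp[15][14] = 12, nothing longer is possible.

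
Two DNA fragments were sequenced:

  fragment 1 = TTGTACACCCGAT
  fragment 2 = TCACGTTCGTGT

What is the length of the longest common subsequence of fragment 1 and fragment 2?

7

Pick T [4,1], then C [6,2], then A [7,3], then C [8,4], then C [9,8], then G [11,11], then T [13,12]; all 7 bases appear in both, in order. dp[13][12] = 7 confirms this is the maximum.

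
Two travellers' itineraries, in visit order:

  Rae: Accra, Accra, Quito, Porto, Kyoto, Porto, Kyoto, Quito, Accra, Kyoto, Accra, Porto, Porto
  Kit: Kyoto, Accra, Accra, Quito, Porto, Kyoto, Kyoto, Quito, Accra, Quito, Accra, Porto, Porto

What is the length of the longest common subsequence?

11

Pick Accra [1,2] → Accra [2,3] → Quito [3,4] → Porto [4,5] → Kyoto [5,6] → Kyoto [7,7] → Quito [8,8] → Accra [9,9] → Accra [11,11] → Porto [12,12] → Porto [13,13]; all 11 stops appear in both, in order. The LCS DP gives dp[13][13] = 11, so this is optimal.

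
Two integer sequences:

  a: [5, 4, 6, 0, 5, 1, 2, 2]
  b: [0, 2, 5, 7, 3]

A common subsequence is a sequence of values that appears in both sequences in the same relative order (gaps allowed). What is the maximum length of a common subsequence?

Match 0 (a #4, b #1); then 5 (a #5, b #3) — 2 values in the same relative order in both. dp[8][5] = 2 confirms this is the maximum.

2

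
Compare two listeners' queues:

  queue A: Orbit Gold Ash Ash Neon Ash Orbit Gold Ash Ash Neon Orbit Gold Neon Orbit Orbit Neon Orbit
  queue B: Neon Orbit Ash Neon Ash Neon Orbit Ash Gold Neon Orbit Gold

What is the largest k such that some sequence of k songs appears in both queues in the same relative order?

Match Orbit [1,2], then Ash [3,3], then Ash [4,5], then Neon [5,6], then Ash [6,8], then Gold [8,9], then Neon [11,10], then Orbit [12,11], then Gold [13,12] — 9 songs in the same relative order in both. Since dp[18][12] = 9, nothing longer is possible.

9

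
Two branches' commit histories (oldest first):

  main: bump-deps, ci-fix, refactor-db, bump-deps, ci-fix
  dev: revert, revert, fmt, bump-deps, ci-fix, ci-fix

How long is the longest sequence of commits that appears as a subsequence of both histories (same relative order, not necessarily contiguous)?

Match bump-deps at main[1]=dev[4], ci-fix at main[2]=dev[5], ci-fix at main[5]=dev[6] — 3 commits in the same relative order in both. dp[5][6] = 3 confirms this is the maximum.

3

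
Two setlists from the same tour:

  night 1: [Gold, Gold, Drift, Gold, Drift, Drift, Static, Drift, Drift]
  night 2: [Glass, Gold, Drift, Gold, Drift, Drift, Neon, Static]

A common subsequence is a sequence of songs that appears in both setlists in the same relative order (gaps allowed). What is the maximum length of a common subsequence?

Match Gold (night 1 #2, night 2 #2), Drift (night 1 #3, night 2 #3), Gold (night 1 #4, night 2 #4), Drift (night 1 #5, night 2 #5), Drift (night 1 #6, night 2 #6), Static (night 1 #7, night 2 #8) — 6 songs in the same relative order in both. The LCS DP gives dp[9][8] = 6, so this is optimal.

6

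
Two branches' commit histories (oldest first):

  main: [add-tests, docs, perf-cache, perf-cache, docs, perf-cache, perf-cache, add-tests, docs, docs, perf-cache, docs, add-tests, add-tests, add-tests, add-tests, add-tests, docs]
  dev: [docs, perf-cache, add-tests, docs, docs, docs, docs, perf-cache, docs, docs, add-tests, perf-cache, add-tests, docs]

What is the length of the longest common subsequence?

Pick add-tests [1,3]; then docs [2,4]; then docs [5,5]; then docs [9,6]; then docs [10,7]; then perf-cache [11,8]; then docs [12,10]; then add-tests [13,11]; then add-tests [17,13]; then docs [18,14]; all 10 commits appear in both, in order. dp[18][14] = 10 confirms this is the maximum.

10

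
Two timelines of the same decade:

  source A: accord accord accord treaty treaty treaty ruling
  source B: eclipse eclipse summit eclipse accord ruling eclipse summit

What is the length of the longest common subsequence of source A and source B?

2

Taking accord at source A[3]=source B[5] → ruling at source A[7]=source B[6] gives a common subsequence of length 2, and the DP table's final entry dp[7][8] is also 2, so no common subsequence is longer.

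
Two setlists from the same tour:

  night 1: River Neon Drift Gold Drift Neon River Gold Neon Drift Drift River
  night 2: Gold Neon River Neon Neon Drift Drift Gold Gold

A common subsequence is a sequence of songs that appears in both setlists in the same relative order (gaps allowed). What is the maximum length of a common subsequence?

Match Gold [4,1] → Neon [6,2] → River [7,3] → Neon [9,5] → Drift [10,6] → Drift [11,7] — 6 songs in the same relative order in both. The LCS DP gives dp[12][9] = 6, so this is optimal.

6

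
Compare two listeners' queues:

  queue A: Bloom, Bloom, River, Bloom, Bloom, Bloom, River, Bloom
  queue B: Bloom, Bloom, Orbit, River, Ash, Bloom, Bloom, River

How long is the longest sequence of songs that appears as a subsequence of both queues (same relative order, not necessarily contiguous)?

6

Taking Bloom (queue A #1, queue B #1), then Bloom (queue A #2, queue B #2), then River (queue A #3, queue B #4), then Bloom (queue A #5, queue B #6), then Bloom (queue A #6, queue B #7), then River (queue A #7, queue B #8) gives a common subsequence of length 6. dp[8][8] = 6 confirms this is the maximum.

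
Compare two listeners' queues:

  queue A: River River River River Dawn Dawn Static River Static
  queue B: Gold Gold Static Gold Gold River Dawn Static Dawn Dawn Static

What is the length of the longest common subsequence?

4

One common subsequence of length 4: River (queue A #1, queue B #6); then Dawn (queue A #5, queue B #9); then Dawn (queue A #6, queue B #10); then Static (queue A #9, queue B #11). dp[9][11] = 4 confirms this is the maximum.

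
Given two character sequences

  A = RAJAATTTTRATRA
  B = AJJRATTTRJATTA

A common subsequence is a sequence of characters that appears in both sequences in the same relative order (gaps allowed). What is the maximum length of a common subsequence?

10

Taking A at A[2]=B[1], J at A[3]=B[3], A at A[5]=B[5], T at A[7]=B[6], T at A[8]=B[7], T at A[9]=B[8], R at A[10]=B[9], A at A[11]=B[11], T at A[12]=B[13], A at A[14]=B[14] gives a common subsequence of length 10, and the DP table's final entry dp[14][14] is also 10, so no common subsequence is longer.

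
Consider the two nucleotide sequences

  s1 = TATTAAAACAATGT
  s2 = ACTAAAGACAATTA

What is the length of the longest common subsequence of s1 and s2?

11

Match A (s1 #2, s2 #1); then T (s1 #4, s2 #3); then A (s1 #5, s2 #4); then A (s1 #6, s2 #5); then A (s1 #7, s2 #6); then A (s1 #8, s2 #8); then C (s1 #9, s2 #9); then A (s1 #10, s2 #10); then A (s1 #11, s2 #11); then T (s1 #12, s2 #12); then T (s1 #14, s2 #13) — 11 bases in the same relative order in both. The LCS DP gives dp[14][14] = 11, so this is optimal.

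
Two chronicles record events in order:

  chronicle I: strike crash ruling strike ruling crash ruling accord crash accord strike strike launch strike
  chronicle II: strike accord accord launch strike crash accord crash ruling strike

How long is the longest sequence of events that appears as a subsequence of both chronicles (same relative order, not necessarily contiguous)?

6

Pick strike (chronicle I #1, chronicle II #1), strike (chronicle I #4, chronicle II #5), crash (chronicle I #6, chronicle II #6), accord (chronicle I #8, chronicle II #7), crash (chronicle I #9, chronicle II #8), strike (chronicle I #14, chronicle II #10); all 6 events appear in both, in order. The LCS DP gives dp[14][10] = 6, so this is optimal.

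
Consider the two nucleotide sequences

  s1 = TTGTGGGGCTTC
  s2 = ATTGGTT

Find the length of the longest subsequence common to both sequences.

6

Pick T [2,2], then T [4,3], then G [7,4], then G [8,5], then T [10,6], then T [11,7]; all 6 bases appear in both, in order. dp[12][7] = 6 confirms this is the maximum.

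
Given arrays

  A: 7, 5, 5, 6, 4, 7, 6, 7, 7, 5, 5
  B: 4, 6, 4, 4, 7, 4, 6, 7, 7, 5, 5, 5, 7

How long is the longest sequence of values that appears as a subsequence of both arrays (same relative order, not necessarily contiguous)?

8

One common subsequence of length 8: 6 at A[4]=B[2]; then 4 at A[5]=B[4]; then 7 at A[6]=B[5]; then 6 at A[7]=B[7]; then 7 at A[8]=B[8]; then 7 at A[9]=B[9]; then 5 at A[10]=B[11]; then 5 at A[11]=B[12], and the DP table's final entry dp[11][13] is also 8, so no common subsequence is longer.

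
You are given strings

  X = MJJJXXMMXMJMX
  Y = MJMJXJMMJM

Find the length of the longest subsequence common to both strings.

Let dp[i][j] be the LCS length of the first i characters of X and the first j characters of Y. dp[i][j] = dp[i-1][j-1]+1 when the i-th and j-th characters match, else max(dp[i-1][j], dp[i][j-1]).
    ·  M  J  M  J  X  J  M  M  J  M
 ·  0  0  0  0  0  0  0  0  0  0  0
 M  0  1  1  1  1  1  1  1  1  1  1
 J  0  1  2  2  2  2  2  2  2  2  2
 J  0  1  2  2  3  3  3  3  3  3  3
 J  0  1  2  2  3  3  4  4  4  4  4
 X  0  1  2  2  3  4  4  4  4  4  4
 X  0  1  2  2  3  4  4  4  4  4  4
 M  0  1  2  3  3  4  4  5  5  5  5
 M  0  1  2  3  3  4  4  5  6  6  6
 X  0  1  2  3  3  4  4  5  6  6  6
 M  0  1  2  3  3  4  4  5  6  6  7
 J  0  1  2  3  4  4  5  5  6  7  7
 M  0  1  2  3  4  4  5  6  6  7  8
 X  0  1  2  3  4  5  5  6  6  7  8
dp[13][10] = 8. One LCS (by backtracking along matches): MJJJMMJM.

8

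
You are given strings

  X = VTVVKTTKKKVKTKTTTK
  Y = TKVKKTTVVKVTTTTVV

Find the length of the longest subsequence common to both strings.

11

Pick T (X #2, Y #1) → V (X #3, Y #3) → K (X #5, Y #5) → T (X #6, Y #6) → T (X #7, Y #7) → K (X #10, Y #10) → V (X #11, Y #11) → T (X #13, Y #12) → T (X #15, Y #13) → T (X #16, Y #14) → T (X #17, Y #15); all 11 characters appear in both, in order. dp[18][17] = 11 confirms this is the maximum.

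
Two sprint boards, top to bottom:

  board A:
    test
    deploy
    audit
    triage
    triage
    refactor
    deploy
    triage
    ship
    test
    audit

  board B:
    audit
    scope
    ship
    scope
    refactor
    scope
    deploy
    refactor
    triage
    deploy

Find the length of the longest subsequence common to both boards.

One common subsequence of length 4: audit at board A[3]=board B[1]; then refactor at board A[6]=board B[5]; then deploy at board A[7]=board B[7]; then triage at board A[8]=board B[9]. The LCS DP gives dp[11][10] = 4, so this is optimal.

4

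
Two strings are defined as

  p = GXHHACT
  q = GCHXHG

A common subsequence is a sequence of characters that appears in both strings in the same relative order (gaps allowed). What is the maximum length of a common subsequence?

Pick G [1,1], X [2,4], H [3,5]; all 3 characters appear in both, in order, and the DP table's final entry dp[7][6] is also 3, so no common subsequence is longer.

3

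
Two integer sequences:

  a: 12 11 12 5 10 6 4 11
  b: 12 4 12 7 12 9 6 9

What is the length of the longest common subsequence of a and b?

3

Pick 12 [1,3]; then 12 [3,5]; then 6 [6,7]; all 3 values appear in both, in order. dp[8][8] = 3 confirms this is the maximum.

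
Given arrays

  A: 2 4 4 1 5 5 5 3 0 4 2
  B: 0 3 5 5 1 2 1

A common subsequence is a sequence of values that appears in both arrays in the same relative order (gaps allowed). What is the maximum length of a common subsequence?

3

Pick 5 at A[5]=B[3] → 5 at A[6]=B[4] → 2 at A[11]=B[6]; all 3 values appear in both, in order. Since dp[11][7] = 3, nothing longer is possible.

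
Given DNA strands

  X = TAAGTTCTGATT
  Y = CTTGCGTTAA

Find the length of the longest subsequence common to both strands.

6

Match T [1,3], then G [4,4], then C [7,5], then G [9,6], then T [11,7], then T [12,8] — 6 bases in the same relative order in both. The LCS DP gives dp[12][10] = 6, so this is optimal.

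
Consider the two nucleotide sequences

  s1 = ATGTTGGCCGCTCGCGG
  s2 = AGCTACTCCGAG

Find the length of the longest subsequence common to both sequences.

9

Match A (s1 #1, s2 #1), G (s1 #3, s2 #2), T (s1 #4, s2 #4), C (s1 #11, s2 #6), T (s1 #12, s2 #7), C (s1 #13, s2 #8), C (s1 #15, s2 #9), G (s1 #16, s2 #10), G (s1 #17, s2 #12) — 9 bases in the same relative order in both. The LCS DP gives dp[17][12] = 9, so this is optimal.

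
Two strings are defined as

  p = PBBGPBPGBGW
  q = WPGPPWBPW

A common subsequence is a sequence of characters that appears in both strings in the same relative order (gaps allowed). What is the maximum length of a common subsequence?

6

Match P [1,2] → G [4,3] → P [5,5] → B [6,7] → P [7,8] → W [11,9] — 6 characters in the same relative order in both. dp[11][9] = 6 confirms this is the maximum.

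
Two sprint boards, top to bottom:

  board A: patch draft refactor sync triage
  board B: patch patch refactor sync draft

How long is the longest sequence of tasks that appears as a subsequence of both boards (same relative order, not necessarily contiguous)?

3

Match patch (board A #1, board B #2), refactor (board A #3, board B #3), sync (board A #4, board B #4) — 3 tasks in the same relative order in both, and the DP table's final entry dp[5][5] is also 3, so no common subsequence is longer.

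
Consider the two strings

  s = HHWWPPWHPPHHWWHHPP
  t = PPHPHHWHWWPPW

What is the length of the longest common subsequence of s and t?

Taking P [5,1], P [6,2], H [8,3], P [9,4], H [11,6], H [12,8], W [13,9], W [14,10], P [17,11], P [18,12] gives a common subsequence of length 10. The LCS DP gives dp[18][13] = 10, so this is optimal.

10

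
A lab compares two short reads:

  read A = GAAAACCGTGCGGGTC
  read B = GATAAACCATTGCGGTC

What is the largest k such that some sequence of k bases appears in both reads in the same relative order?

Pick G at read A[1]=read B[1]; then A at read A[2]=read B[2]; then A at read A[3]=read B[4]; then A at read A[4]=read B[5]; then A at read A[5]=read B[6]; then C at read A[6]=read B[7]; then C at read A[7]=read B[8]; then T at read A[9]=read B[11]; then G at read A[10]=read B[12]; then C at read A[11]=read B[13]; then G at read A[13]=read B[14]; then G at read A[14]=read B[15]; then T at read A[15]=read B[16]; then C at read A[16]=read B[17]; all 14 bases appear in both, in order. Since dp[16][17] = 14, nothing longer is possible.

14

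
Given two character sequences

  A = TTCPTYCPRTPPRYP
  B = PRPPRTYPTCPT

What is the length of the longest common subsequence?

Match P (A #8, B #1) → R (A #9, B #2) → P (A #11, B #3) → P (A #12, B #4) → R (A #13, B #5) → Y (A #14, B #7) → P (A #15, B #11) — 7 characters in the same relative order in both, and the DP table's final entry dp[15][12] is also 7, so no common subsequence is longer.

7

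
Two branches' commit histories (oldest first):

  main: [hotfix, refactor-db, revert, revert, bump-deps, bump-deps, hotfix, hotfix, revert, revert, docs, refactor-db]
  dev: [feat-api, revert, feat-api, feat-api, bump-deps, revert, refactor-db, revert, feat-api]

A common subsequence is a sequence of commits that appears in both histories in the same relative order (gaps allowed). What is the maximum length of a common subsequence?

4

One common subsequence of length 4: revert (main #3, dev #2); then bump-deps (main #6, dev #5); then revert (main #9, dev #6); then revert (main #10, dev #8). dp[12][9] = 4 confirms this is the maximum.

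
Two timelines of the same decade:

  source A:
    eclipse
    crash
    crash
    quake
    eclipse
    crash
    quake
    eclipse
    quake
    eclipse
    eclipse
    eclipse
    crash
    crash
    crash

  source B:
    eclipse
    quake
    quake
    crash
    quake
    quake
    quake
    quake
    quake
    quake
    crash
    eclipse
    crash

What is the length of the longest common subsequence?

7

Match eclipse [1,1] → crash [2,4] → quake [4,8] → quake [7,9] → quake [9,10] → eclipse [12,12] → crash [15,13] — 7 events in the same relative order in both, and the DP table's final entry dp[15][13] is also 7, so no common subsequence is longer.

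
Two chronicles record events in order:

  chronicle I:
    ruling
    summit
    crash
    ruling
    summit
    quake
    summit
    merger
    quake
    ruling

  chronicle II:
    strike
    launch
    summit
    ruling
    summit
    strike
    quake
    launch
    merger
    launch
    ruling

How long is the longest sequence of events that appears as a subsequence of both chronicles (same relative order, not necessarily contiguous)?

6

Match summit (chronicle I #2, chronicle II #3) → ruling (chronicle I #4, chronicle II #4) → summit (chronicle I #5, chronicle II #5) → quake (chronicle I #6, chronicle II #7) → merger (chronicle I #8, chronicle II #9) → ruling (chronicle I #10, chronicle II #11) — 6 events in the same relative order in both. dp[10][11] = 6 confirms this is the maximum.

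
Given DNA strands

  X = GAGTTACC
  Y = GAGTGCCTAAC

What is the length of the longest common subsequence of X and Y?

7

Taking G (X #1, Y #1) → A (X #2, Y #2) → G (X #3, Y #3) → T (X #4, Y #4) → T (X #5, Y #8) → A (X #6, Y #10) → C (X #8, Y #11) gives a common subsequence of length 7, and the DP table's final entry dp[8][11] is also 7, so no common subsequence is longer.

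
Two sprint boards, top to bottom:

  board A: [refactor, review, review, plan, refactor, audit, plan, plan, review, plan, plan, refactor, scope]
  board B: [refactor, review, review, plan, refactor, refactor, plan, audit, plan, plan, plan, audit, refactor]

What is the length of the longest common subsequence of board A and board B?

Match refactor at board A[1]=board B[1], review at board A[2]=board B[2], review at board A[3]=board B[3], plan at board A[4]=board B[4], refactor at board A[5]=board B[6], audit at board A[6]=board B[8], plan at board A[7]=board B[9], plan at board A[8]=board B[10], plan at board A[10]=board B[11], refactor at board A[12]=board B[13] — 10 tasks in the same relative order in both. Since dp[13][13] = 10, nothing longer is possible.

10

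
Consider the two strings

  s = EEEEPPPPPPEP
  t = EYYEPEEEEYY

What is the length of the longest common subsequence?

5

Match E at s[1]=t[4]; then E at s[2]=t[6]; then E at s[3]=t[7]; then E at s[4]=t[8]; then E at s[11]=t[9] — 5 characters in the same relative order in both. dp[12][11] = 5 confirms this is the maximum.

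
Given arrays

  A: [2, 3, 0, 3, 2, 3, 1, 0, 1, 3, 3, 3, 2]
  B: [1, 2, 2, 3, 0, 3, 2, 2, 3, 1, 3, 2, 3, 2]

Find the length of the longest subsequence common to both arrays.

10

Match 2 at A[1]=B[3], then 3 at A[2]=B[4], then 0 at A[3]=B[5], then 3 at A[4]=B[6], then 2 at A[5]=B[8], then 3 at A[6]=B[9], then 1 at A[9]=B[10], then 3 at A[10]=B[11], then 3 at A[12]=B[13], then 2 at A[13]=B[14] — 10 values in the same relative order in both. The LCS DP gives dp[13][14] = 10, so this is optimal.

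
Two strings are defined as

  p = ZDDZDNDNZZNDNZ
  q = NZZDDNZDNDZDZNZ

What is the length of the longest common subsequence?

11

One common subsequence of length 11: Z (p #1, q #3); then D (p #2, q #4); then D (p #3, q #5); then Z (p #4, q #7); then D (p #5, q #8); then N (p #6, q #9); then D (p #7, q #10); then Z (p #9, q #11); then Z (p #10, q #13); then N (p #13, q #14); then Z (p #14, q #15). dp[14][15] = 11 confirms this is the maximum.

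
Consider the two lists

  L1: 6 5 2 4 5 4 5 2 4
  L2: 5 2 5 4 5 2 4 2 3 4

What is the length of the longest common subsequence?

7

One common subsequence of length 7: 5 [2,1], 2 [3,2], 4 [4,4], 5 [5,5], 4 [6,7], 2 [8,8], 4 [9,10]. The LCS DP gives dp[9][10] = 7, so this is optimal.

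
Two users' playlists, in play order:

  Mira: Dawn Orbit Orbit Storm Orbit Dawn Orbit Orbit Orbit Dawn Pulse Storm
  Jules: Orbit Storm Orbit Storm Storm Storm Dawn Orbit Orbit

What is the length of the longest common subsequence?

6

Match Orbit (Mira #2, Jules #1) → Orbit (Mira #3, Jules #3) → Storm (Mira #4, Jules #6) → Dawn (Mira #6, Jules #7) → Orbit (Mira #8, Jules #8) → Orbit (Mira #9, Jules #9) — 6 songs in the same relative order in both. dp[12][9] = 6 confirms this is the maximum.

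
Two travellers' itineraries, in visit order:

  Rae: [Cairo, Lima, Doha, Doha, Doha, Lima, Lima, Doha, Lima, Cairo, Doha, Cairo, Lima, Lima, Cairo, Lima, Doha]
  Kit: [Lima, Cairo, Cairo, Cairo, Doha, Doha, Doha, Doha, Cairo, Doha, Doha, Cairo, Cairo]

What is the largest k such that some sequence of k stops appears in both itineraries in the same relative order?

Taking Cairo at Rae[1]=Kit[4]; then Doha at Rae[3]=Kit[5]; then Doha at Rae[4]=Kit[6]; then Doha at Rae[5]=Kit[7]; then Doha at Rae[8]=Kit[8]; then Cairo at Rae[10]=Kit[9]; then Doha at Rae[11]=Kit[11]; then Cairo at Rae[12]=Kit[12]; then Cairo at Rae[15]=Kit[13] gives a common subsequence of length 9. The LCS DP gives dp[17][13] = 9, so this is optimal.

9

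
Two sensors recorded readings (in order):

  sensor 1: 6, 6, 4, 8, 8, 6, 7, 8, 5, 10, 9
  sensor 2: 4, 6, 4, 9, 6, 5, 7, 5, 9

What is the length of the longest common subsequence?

6

Pick 6 [2,2]; then 4 [3,3]; then 6 [6,5]; then 7 [7,7]; then 5 [9,8]; then 9 [11,9]; all 6 values appear in both, in order, and the DP table's final entry dp[11][9] is also 6, so no common subsequence is longer.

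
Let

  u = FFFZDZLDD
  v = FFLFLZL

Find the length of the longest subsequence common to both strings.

Taking F at u[1]=v[1]; then F at u[2]=v[2]; then F at u[3]=v[4]; then Z at u[6]=v[6]; then L at u[7]=v[7] gives a common subsequence of length 5. Since dp[9][7] = 5, nothing longer is possible.

5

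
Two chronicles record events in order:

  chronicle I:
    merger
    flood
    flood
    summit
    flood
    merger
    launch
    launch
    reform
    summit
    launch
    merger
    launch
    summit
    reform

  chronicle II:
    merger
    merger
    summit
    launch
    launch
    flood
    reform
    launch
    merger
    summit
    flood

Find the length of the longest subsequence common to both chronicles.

Pick merger [1,2] → summit [4,3] → launch [7,4] → launch [8,5] → reform [9,7] → launch [11,8] → merger [12,9] → summit [14,10]; all 8 events appear in both, in order. Since dp[15][11] = 8, nothing longer is possible.

8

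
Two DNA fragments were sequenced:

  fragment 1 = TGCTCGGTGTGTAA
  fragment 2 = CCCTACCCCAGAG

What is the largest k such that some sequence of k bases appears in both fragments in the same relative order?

5

One common subsequence of length 5: T [1,4], then C [3,8], then C [5,9], then G [6,11], then G [11,13]. dp[14][13] = 5 confirms this is the maximum.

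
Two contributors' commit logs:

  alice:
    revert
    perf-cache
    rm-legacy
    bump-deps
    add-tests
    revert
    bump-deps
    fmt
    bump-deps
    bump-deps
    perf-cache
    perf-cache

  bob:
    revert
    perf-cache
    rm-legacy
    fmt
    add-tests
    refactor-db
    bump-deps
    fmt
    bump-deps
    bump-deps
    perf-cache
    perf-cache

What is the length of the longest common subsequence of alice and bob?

10

Taking revert (alice #1, bob #1), then perf-cache (alice #2, bob #2), then rm-legacy (alice #3, bob #3), then add-tests (alice #5, bob #5), then bump-deps (alice #7, bob #7), then fmt (alice #8, bob #8), then bump-deps (alice #9, bob #9), then bump-deps (alice #10, bob #10), then perf-cache (alice #11, bob #11), then perf-cache (alice #12, bob #12) gives a common subsequence of length 10. The LCS DP gives dp[12][12] = 10, so this is optimal.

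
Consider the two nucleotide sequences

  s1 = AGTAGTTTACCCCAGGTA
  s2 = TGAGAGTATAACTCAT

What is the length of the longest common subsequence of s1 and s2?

One common subsequence of length 11: A (s1 #1, s2 #3), G (s1 #2, s2 #4), A (s1 #4, s2 #5), G (s1 #5, s2 #6), T (s1 #6, s2 #7), T (s1 #7, s2 #9), A (s1 #9, s2 #11), C (s1 #10, s2 #12), C (s1 #13, s2 #14), A (s1 #14, s2 #15), T (s1 #17, s2 #16). Since dp[18][16] = 11, nothing longer is possible.

11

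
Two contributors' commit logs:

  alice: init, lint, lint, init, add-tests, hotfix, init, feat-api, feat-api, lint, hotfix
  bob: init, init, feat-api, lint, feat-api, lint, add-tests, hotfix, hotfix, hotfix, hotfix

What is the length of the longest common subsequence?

Taking init [1,2]; then lint [2,4]; then lint [3,6]; then add-tests [5,7]; then hotfix [6,10]; then hotfix [11,11] gives a common subsequence of length 6. The LCS DP gives dp[11][11] = 6, so this is optimal.

6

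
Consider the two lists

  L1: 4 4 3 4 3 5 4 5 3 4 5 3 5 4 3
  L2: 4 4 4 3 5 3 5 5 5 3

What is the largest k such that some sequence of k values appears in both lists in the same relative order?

Let dp[i][j] be the LCS length of the first i values of L1 and the first j values of L2. dp[i][j] = dp[i-1][j-1]+1 when the i-th and j-th values match, else max(dp[i-1][j], dp[i][j-1]).
    ·  4  4  4  3  5  3  5  5  5  3
 ·  0  0  0  0  0  0  0  0  0  0  0
 4  0  1  1  1  1  1  1  1  1  1  1
 4  0  1  2  2  2  2  2  2  2  2  2
 3  0  1  2  2  3  3  3  3  3  3  3
 4  0  1  2  3  3  3  3  3  3  3  3
 3  0  1  2  3  4  4  4  4  4  4  4
 5  0  1  2  3  4  5  5  5  5  5  5
 4  0  1  2  3  4  5  5  5  5  5  5
 5  0  1  2  3  4  5  5  6  6  6  6
 3  0  1  2  3  4  5  6  6  6  6  7
 4  0  1  2  3  4  5  6  6  6  6  7
 5  0  1  2  3  4  5  6  7  7  7  7
 3  0  1  2  3  4  5  6  7  7  7  8
 5  0  1  2  3  4  5  6  7  8  8  8
 4  0  1  2  3  4  5  6  7  8  8  8
 3  0  1  2  3  4  5  6  7  8  8  9
dp[15][10] = 9. One LCS (by backtracking along matches): 4, 4, 4, 3, 5, 5, 5, 5, 3.

9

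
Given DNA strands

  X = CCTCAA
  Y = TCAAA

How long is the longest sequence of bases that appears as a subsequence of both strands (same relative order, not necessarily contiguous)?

Let dp[i][j] be the LCS length of the first i bases of X and the first j bases of Y. dp[i][j] = dp[i-1][j-1]+1 when the i-th and j-th bases match, else max(dp[i-1][j], dp[i][j-1]).
    ·  T  C  A  A  A
 ·  0  0  0  0  0  0
 C  0  0  1  1  1  1
 C  0  0  1  1  1  1
 T  0  1  1  1  1  1
 C  0  1  2  2  2  2
 A  0  1  2  3  3  3
 A  0  1  2  3  4  4
dp[6][5] = 4. One LCS (by backtracking along matches): TCAA.

4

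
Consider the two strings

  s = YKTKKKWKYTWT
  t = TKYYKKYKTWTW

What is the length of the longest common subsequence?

Let dp[i][j] be the LCS length of the first i characters of s and the first j characters of t. dp[i][j] = dp[i-1][j-1]+1 when the i-th and j-th characters match, else max(dp[i-1][j], dp[i][j-1]).
    ·  T  K  Y  Y  K  K  Y  K  T  W  T  W
 ·  0  0  0  0  0  0  0  0  0  0  0  0  0
 Y  0  0  0  1  1  1  1  1  1  1  1  1  1
 K  0  0  1  1  1  2  2  2  2  2  2  2  2
 T  0  1  1  1  1  2  2  2  2  3  3  3  3
 K  0  1  2  2  2  2  3  3  3  3  3  3  3
 K  0  1  2  2  2  3  3  3  4  4  4  4  4
 K  0  1  2  2  2  3  4  4  4  4  4  4  4
 W  0  1  2  2  2  3  4  4  4  4  5  5  5
 K  0  1  2  2  2  3  4  4  5  5  5  5  5
 Y  0  1  2  3  3  3  4  5  5  5  5  5  5
 T  0  1  2  3  3  3  4  5  5  6  6  6  6
 W  0  1  2  3  3  3  4  5  5  6  7  7  7
 T  0  1  2  3  3  3  4  5  5  6  7  8  8
dp[12][12] = 8. One LCS (by backtracking along matches): TKKKKTWT.

8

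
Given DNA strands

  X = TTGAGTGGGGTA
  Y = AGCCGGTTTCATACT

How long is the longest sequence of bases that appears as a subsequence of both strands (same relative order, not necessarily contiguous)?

Pick A [4,1], G [5,2], G [7,5], G [8,6], T [11,12], A [12,13]; all 6 bases appear in both, in order, and the DP table's final entry dp[12][15] is also 6, so no common subsequence is longer.

6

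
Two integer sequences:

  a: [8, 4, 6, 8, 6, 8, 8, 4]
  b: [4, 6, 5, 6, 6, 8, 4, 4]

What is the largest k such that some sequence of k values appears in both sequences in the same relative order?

5

Let dp[i][j] be the LCS length of the first i values of a and the first j values of b. dp[i][j] = dp[i-1][j-1]+1 when the i-th and j-th values match, else max(dp[i-1][j], dp[i][j-1]).
    ·  4  6  5  6  6  8  4  4
 ·  0  0  0  0  0  0  0  0  0
 8  0  0  0  0  0  0  1  1  1
 4  0  1  1  1  1  1  1  2  2
 6  0  1  2  2  2  2  2  2  2
 8  0  1  2  2  2  2  3  3  3
 6  0  1  2  2  3  3  3  3  3
 8  0  1  2  2  3  3  4  4  4
 8  0  1  2  2  3  3  4  4  4
 4  0  1  2  2  3  3  4  5  5
dp[8][8] = 5. One LCS (by backtracking along matches): 4, 6, 6, 8, 4.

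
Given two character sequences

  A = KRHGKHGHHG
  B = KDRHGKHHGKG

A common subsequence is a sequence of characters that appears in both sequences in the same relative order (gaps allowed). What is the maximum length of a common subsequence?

8

One common subsequence of length 8: K (A #1, B #1), then R (A #2, B #3), then H (A #3, B #4), then G (A #4, B #5), then K (A #5, B #6), then H (A #6, B #8), then G (A #7, B #9), then G (A #10, B #11). dp[10][11] = 8 confirms this is the maximum.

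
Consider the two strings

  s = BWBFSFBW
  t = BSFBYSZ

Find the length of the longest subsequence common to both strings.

One common subsequence of length 4: B (s #3, t #1) → S (s #5, t #2) → F (s #6, t #3) → B (s #7, t #4). dp[8][7] = 4 confirms this is the maximum.

4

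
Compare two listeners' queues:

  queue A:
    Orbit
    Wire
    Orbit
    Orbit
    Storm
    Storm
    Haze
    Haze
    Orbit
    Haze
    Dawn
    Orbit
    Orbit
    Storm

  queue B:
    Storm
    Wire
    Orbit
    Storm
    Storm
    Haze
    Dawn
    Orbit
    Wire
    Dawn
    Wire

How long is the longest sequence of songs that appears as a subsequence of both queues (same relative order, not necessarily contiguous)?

7

Match Wire [2,2], then Orbit [4,3], then Storm [5,4], then Storm [6,5], then Haze [7,6], then Orbit [9,8], then Dawn [11,10] — 7 songs in the same relative order in both. Since dp[14][11] = 7, nothing longer is possible.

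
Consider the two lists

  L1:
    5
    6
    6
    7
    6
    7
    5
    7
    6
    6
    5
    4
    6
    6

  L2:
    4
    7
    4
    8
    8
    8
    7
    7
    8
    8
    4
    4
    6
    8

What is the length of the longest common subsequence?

Pick 7 at L1[4]=L2[2], then 7 at L1[6]=L2[7], then 7 at L1[8]=L2[8], then 4 at L1[12]=L2[12], then 6 at L1[13]=L2[13]; all 5 values appear in both, in order. The LCS DP gives dp[14][14] = 5, so this is optimal.

5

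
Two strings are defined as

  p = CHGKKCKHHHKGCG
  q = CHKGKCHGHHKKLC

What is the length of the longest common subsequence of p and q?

10

Taking C [1,1], then H [2,2], then G [3,4], then K [5,5], then C [6,6], then H [8,7], then H [9,9], then H [10,10], then K [11,12], then C [13,14] gives a common subsequence of length 10. The LCS DP gives dp[14][14] = 10, so this is optimal.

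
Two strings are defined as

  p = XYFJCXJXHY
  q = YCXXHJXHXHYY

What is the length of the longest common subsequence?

Pick Y at p[2]=q[1] → C at p[5]=q[2] → X at p[6]=q[4] → J at p[7]=q[6] → X at p[8]=q[9] → H at p[9]=q[10] → Y at p[10]=q[12]; all 7 characters appear in both, in order. The LCS DP gives dp[10][12] = 7, so this is optimal.

7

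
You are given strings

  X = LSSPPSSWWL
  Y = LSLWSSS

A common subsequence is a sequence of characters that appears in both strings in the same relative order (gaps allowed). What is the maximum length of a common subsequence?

Pick L (X #1, Y #1) → S (X #2, Y #2) → S (X #3, Y #5) → S (X #6, Y #6) → S (X #7, Y #7); all 5 characters appear in both, in order. The LCS DP gives dp[10][7] = 5, so this is optimal.

5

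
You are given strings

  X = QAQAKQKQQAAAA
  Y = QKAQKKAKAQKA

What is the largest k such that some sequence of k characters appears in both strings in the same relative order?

Taking Q (X #1, Y #1) → A (X #2, Y #3) → Q (X #3, Y #4) → A (X #4, Y #7) → K (X #5, Y #8) → Q (X #6, Y #10) → K (X #7, Y #11) → A (X #13, Y #12) gives a common subsequence of length 8. dp[13][12] = 8 confirms this is the maximum.

8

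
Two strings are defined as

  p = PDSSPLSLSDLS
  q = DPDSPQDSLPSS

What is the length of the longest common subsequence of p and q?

8

Let dp[i][j] be the LCS length of the first i characters of p and the first j characters of q. dp[i][j] = dp[i-1][j-1]+1 when the i-th and j-th characters match, else max(dp[i-1][j], dp[i][j-1]).
    ·  D  P  D  S  P  Q  D  S  L  P  S  S
 ·  0  0  0  0  0  0  0  0  0  0  0  0  0
 P  0  0  1  1  1  1  1  1  1  1  1  1  1
 D  0  1  1  2  2  2  2  2  2  2  2  2  2
 S  0  1  1  2  3  3  3  3  3  3  3  3  3
 S  0  1  1  2  3  3  3  3  4  4  4  4  4
 P  0  1  2  2  3  4  4  4  4  4  5  5  5
 L  0  1  2  2  3  4  4  4  4  5  5  5  5
 S  0  1  2  2  3  4  4  4  5  5  5  6  6
 L  0  1  2  2  3  4  4  4  5  6  6  6  6
 S  0  1  2  2  3  4  4  4  5  6  6  7  7
 D  0  1  2  3  3  4  4  5  5  6  6  7  7
 L  0  1  2  3  3  4  4  5  5  6  6  7  7
 S  0  1  2  3  4  4  4  5  6  6  6  7  8
dp[12][12] = 8. One LCS (by backtracking along matches): PDSPSLSS.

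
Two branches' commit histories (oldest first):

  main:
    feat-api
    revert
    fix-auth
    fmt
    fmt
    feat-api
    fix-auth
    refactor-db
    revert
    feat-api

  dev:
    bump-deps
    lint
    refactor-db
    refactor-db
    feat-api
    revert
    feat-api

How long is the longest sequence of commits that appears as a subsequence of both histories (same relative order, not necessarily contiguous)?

3

Match feat-api [6,5] → revert [9,6] → feat-api [10,7] — 3 commits in the same relative order in both. Since dp[10][7] = 3, nothing longer is possible.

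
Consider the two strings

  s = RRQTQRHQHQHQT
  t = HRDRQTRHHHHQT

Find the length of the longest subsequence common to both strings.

Pick R at s[1]=t[2]; then R at s[2]=t[4]; then Q at s[3]=t[5]; then T at s[4]=t[6]; then R at s[6]=t[7]; then H at s[7]=t[9]; then H at s[9]=t[10]; then H at s[11]=t[11]; then Q at s[12]=t[12]; then T at s[13]=t[13]; all 10 characters appear in both, in order. dp[13][13] = 10 confirms this is the maximum.

10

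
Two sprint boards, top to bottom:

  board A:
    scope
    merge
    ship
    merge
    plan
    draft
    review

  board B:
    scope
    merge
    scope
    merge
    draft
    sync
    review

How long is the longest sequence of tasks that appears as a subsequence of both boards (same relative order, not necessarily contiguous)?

Pick scope at board A[1]=board B[1] → merge at board A[2]=board B[2] → merge at board A[4]=board B[4] → draft at board A[6]=board B[5] → review at board A[7]=board B[7]; all 5 tasks appear in both, in order. The LCS DP gives dp[7][7] = 5, so this is optimal.

5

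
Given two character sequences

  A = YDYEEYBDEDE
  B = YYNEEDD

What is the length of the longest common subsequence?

One common subsequence of length 6: Y [1,1]; then Y [3,2]; then E [4,4]; then E [5,5]; then D [8,6]; then D [10,7], and the DP table's final entry dp[11][7] is also 6, so no common subsequence is longer.

6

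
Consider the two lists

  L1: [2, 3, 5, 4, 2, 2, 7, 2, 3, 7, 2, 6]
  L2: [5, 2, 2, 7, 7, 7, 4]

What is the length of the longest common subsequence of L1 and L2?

One common subsequence of length 5: 5 [3,1]; then 2 [5,2]; then 2 [6,3]; then 7 [7,5]; then 7 [10,6]. Since dp[12][7] = 5, nothing longer is possible.

5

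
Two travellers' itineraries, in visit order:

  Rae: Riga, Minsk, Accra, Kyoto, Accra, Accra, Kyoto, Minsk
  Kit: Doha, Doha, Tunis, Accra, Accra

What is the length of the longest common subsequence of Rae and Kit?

Pick Accra (Rae #5, Kit #4), then Accra (Rae #6, Kit #5); all 2 stops appear in both, in order, and the DP table's final entry dp[8][5] is also 2, so no common subsequence is longer.

2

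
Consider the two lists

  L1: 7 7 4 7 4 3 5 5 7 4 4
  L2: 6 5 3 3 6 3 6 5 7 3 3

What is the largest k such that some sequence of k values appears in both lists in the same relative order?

3

Let dp[i][j] be the LCS length of the first i values of L1 and the first j values of L2. dp[i][j] = dp[i-1][j-1]+1 when the i-th and j-th values match, else max(dp[i-1][j], dp[i][j-1]).
    ·  6  5  3  3  6  3  6  5  7  3  3
 ·  0  0  0  0  0  0  0  0  0  0  0  0
 7  0  0  0  0  0  0  0  0  0  1  1  1
 7  0  0  0  0  0  0  0  0  0  1  1  1
 4  0  0  0  0  0  0  0  0  0  1  1  1
 7  0  0  0  0  0  0  0  0  0  1  1  1
 4  0  0  0  0  0  0  0  0  0  1  1  1
 3  0  0  0  1  1  1  1  1  1  1  2  2
 5  0  0  1  1  1  1  1  1  2  2  2  2
 5  0  0  1  1  1  1  1  1  2  2  2  2
 7  0  0  1  1  1  1  1  1  2  3  3  3
 4  0  0  1  1  1  1  1  1  2  3  3  3
 4  0  0  1  1  1  1  1  1  2  3  3  3
dp[11][11] = 3. One LCS (by backtracking along matches): 3, 5, 7.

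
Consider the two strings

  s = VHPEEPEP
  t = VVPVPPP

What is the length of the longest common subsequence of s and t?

4

Let dp[i][j] be the LCS length of the first i characters of s and the first j characters of t. dp[i][j] = dp[i-1][j-1]+1 when the i-th and j-th characters match, else max(dp[i-1][j], dp[i][j-1]).
    ·  V  V  P  V  P  P  P
 ·  0  0  0  0  0  0  0  0
 V  0  1  1  1  1  1  1  1
 H  0  1  1  1  1  1  1  1
 P  0  1  1  2  2  2  2  2
 E  0  1  1  2  2  2  2  2
 E  0  1  1  2  2  2  2  2
 P  0  1  1  2  2  3  3  3
 E  0  1  1  2  2  3  3  3
 P  0  1  1  2  2  3  4  4
dp[8][7] = 4. One LCS (by backtracking along matches): VPPP.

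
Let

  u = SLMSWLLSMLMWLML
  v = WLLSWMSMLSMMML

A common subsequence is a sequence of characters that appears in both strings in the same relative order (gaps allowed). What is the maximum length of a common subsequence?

Match S (u #1, v #4), then M (u #3, v #6), then S (u #4, v #7), then L (u #7, v #9), then S (u #8, v #10), then M (u #9, v #11), then M (u #11, v #12), then M (u #14, v #13), then L (u #15, v #14) — 9 characters in the same relative order in both. Since dp[15][14] = 9, nothing longer is possible.

9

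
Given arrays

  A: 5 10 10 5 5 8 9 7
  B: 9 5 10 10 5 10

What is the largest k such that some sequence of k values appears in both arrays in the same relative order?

4

Let dp[i][j] be the LCS length of the first i values of A and the first j values of B. dp[i][j] = dp[i-1][j-1]+1 when the i-th and j-th values match, else max(dp[i-1][j], dp[i][j-1]).
    ·  9  5 10 10  5 10
 ·  0  0  0  0  0  0  0
 5  0  0  1  1  1  1  1
10  0  0  1  2  2  2  2
10  0  0  1  2  3  3  3
 5  0  0  1  2  3  4  4
 5  0  0  1  2  3  4  4
 8  0  0  1  2  3  4  4
 9  0  1  1  2  3  4  4
 7  0  1  1  2  3  4  4
dp[8][6] = 4. One LCS (by backtracking along matches): 5, 10, 10, 5.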